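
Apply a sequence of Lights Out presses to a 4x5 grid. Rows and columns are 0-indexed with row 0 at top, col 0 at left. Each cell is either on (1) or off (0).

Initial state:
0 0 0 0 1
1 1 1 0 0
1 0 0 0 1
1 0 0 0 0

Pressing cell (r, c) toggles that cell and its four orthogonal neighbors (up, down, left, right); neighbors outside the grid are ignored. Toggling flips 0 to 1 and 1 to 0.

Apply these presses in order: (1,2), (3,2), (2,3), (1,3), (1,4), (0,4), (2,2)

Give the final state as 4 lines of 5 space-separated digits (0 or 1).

Answer: 0 0 1 0 1
1 0 0 0 1
1 1 0 1 1
1 1 0 0 0

Derivation:
After press 1 at (1,2):
0 0 1 0 1
1 0 0 1 0
1 0 1 0 1
1 0 0 0 0

After press 2 at (3,2):
0 0 1 0 1
1 0 0 1 0
1 0 0 0 1
1 1 1 1 0

After press 3 at (2,3):
0 0 1 0 1
1 0 0 0 0
1 0 1 1 0
1 1 1 0 0

After press 4 at (1,3):
0 0 1 1 1
1 0 1 1 1
1 0 1 0 0
1 1 1 0 0

After press 5 at (1,4):
0 0 1 1 0
1 0 1 0 0
1 0 1 0 1
1 1 1 0 0

After press 6 at (0,4):
0 0 1 0 1
1 0 1 0 1
1 0 1 0 1
1 1 1 0 0

After press 7 at (2,2):
0 0 1 0 1
1 0 0 0 1
1 1 0 1 1
1 1 0 0 0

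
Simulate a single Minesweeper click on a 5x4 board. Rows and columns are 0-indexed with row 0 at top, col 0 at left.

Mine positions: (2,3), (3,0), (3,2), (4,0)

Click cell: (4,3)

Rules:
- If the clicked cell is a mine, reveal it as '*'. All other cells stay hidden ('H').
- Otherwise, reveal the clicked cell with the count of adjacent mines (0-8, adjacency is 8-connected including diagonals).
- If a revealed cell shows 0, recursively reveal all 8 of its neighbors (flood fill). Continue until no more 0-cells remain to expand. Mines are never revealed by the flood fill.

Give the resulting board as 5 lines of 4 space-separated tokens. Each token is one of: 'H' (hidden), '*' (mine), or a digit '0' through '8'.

H H H H
H H H H
H H H H
H H H H
H H H 1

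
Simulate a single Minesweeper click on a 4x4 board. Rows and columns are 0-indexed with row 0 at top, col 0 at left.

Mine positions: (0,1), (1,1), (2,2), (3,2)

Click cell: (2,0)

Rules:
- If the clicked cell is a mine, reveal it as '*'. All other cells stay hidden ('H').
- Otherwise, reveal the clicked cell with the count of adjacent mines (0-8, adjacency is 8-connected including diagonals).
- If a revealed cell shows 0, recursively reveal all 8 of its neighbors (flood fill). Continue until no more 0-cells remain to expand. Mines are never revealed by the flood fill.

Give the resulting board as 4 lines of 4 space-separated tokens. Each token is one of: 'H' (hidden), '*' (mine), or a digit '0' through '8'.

H H H H
H H H H
1 H H H
H H H H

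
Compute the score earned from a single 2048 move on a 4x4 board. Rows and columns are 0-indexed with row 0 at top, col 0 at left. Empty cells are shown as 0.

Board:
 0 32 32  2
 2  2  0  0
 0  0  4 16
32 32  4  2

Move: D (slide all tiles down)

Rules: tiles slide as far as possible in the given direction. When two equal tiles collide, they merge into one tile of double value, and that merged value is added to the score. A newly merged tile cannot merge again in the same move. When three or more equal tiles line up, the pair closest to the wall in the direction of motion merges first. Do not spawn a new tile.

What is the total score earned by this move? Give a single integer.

Answer: 8

Derivation:
Slide down:
col 0: [0, 2, 0, 32] -> [0, 0, 2, 32]  score +0 (running 0)
col 1: [32, 2, 0, 32] -> [0, 32, 2, 32]  score +0 (running 0)
col 2: [32, 0, 4, 4] -> [0, 0, 32, 8]  score +8 (running 8)
col 3: [2, 0, 16, 2] -> [0, 2, 16, 2]  score +0 (running 8)
Board after move:
 0  0  0  0
 0 32  0  2
 2  2 32 16
32 32  8  2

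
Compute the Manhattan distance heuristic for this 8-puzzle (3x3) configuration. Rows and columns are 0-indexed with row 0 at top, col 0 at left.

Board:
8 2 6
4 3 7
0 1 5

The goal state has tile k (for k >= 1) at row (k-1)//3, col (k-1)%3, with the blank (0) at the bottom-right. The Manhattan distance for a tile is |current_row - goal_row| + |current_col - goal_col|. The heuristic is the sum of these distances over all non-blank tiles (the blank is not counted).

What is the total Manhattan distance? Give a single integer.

Tile 8: at (0,0), goal (2,1), distance |0-2|+|0-1| = 3
Tile 2: at (0,1), goal (0,1), distance |0-0|+|1-1| = 0
Tile 6: at (0,2), goal (1,2), distance |0-1|+|2-2| = 1
Tile 4: at (1,0), goal (1,0), distance |1-1|+|0-0| = 0
Tile 3: at (1,1), goal (0,2), distance |1-0|+|1-2| = 2
Tile 7: at (1,2), goal (2,0), distance |1-2|+|2-0| = 3
Tile 1: at (2,1), goal (0,0), distance |2-0|+|1-0| = 3
Tile 5: at (2,2), goal (1,1), distance |2-1|+|2-1| = 2
Sum: 3 + 0 + 1 + 0 + 2 + 3 + 3 + 2 = 14

Answer: 14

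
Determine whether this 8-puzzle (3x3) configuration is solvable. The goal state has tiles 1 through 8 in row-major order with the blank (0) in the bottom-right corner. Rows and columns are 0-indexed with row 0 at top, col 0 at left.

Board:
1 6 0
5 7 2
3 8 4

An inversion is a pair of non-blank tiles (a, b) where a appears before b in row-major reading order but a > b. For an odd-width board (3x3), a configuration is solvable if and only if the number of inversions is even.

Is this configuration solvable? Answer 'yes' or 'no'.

Inversions (pairs i<j in row-major order where tile[i] > tile[j] > 0): 11
11 is odd, so the puzzle is not solvable.

Answer: no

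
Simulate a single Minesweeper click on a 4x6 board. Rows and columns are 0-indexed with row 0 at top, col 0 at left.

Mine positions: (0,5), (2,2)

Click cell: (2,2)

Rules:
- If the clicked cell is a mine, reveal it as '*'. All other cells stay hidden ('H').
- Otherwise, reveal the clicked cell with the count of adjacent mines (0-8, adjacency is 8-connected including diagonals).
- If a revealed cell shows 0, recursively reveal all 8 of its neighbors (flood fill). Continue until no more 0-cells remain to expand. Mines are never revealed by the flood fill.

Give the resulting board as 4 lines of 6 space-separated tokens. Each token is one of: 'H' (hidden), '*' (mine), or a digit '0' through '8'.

H H H H H H
H H H H H H
H H * H H H
H H H H H H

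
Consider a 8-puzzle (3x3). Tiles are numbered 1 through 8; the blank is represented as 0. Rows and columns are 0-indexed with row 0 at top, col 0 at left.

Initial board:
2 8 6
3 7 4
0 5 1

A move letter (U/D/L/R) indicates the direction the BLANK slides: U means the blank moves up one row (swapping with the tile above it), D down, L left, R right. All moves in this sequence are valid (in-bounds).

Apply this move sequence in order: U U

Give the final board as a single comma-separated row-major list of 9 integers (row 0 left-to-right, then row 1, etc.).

Answer: 0, 8, 6, 2, 7, 4, 3, 5, 1

Derivation:
After move 1 (U):
2 8 6
0 7 4
3 5 1

After move 2 (U):
0 8 6
2 7 4
3 5 1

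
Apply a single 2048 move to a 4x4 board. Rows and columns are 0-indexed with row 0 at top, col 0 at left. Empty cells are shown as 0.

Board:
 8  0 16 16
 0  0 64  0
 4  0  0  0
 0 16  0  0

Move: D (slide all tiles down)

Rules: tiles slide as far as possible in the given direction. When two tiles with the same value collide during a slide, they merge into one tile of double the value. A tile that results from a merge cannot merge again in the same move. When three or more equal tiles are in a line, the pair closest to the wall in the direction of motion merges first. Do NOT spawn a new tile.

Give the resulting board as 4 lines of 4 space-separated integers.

Slide down:
col 0: [8, 0, 4, 0] -> [0, 0, 8, 4]
col 1: [0, 0, 0, 16] -> [0, 0, 0, 16]
col 2: [16, 64, 0, 0] -> [0, 0, 16, 64]
col 3: [16, 0, 0, 0] -> [0, 0, 0, 16]

Answer:  0  0  0  0
 0  0  0  0
 8  0 16  0
 4 16 64 16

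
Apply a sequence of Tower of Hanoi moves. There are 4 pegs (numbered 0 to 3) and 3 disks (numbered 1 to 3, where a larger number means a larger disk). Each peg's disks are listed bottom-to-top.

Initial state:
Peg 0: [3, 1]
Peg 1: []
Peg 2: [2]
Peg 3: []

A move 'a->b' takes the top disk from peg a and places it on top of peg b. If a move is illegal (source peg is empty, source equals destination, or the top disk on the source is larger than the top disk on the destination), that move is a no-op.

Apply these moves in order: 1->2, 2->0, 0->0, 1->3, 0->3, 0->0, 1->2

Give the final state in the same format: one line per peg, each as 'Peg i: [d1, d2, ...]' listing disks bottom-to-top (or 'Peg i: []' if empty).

Answer: Peg 0: [3]
Peg 1: []
Peg 2: [2]
Peg 3: [1]

Derivation:
After move 1 (1->2):
Peg 0: [3, 1]
Peg 1: []
Peg 2: [2]
Peg 3: []

After move 2 (2->0):
Peg 0: [3, 1]
Peg 1: []
Peg 2: [2]
Peg 3: []

After move 3 (0->0):
Peg 0: [3, 1]
Peg 1: []
Peg 2: [2]
Peg 3: []

After move 4 (1->3):
Peg 0: [3, 1]
Peg 1: []
Peg 2: [2]
Peg 3: []

After move 5 (0->3):
Peg 0: [3]
Peg 1: []
Peg 2: [2]
Peg 3: [1]

After move 6 (0->0):
Peg 0: [3]
Peg 1: []
Peg 2: [2]
Peg 3: [1]

After move 7 (1->2):
Peg 0: [3]
Peg 1: []
Peg 2: [2]
Peg 3: [1]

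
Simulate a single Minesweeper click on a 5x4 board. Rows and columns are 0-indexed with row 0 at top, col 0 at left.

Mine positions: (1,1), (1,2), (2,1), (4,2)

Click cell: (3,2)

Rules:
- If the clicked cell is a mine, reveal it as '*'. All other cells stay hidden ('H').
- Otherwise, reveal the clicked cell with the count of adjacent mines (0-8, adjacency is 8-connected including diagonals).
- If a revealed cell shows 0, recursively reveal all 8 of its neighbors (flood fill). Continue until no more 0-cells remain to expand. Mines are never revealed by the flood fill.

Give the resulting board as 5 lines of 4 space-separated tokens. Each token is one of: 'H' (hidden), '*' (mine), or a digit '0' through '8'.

H H H H
H H H H
H H H H
H H 2 H
H H H H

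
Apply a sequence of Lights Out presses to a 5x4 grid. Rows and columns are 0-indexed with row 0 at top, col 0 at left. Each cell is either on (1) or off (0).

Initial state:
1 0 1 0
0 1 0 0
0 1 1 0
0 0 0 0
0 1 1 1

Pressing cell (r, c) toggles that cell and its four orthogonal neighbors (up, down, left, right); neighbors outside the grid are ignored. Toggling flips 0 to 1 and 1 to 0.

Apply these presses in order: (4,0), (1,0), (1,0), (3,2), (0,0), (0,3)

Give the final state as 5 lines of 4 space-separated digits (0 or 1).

After press 1 at (4,0):
1 0 1 0
0 1 0 0
0 1 1 0
1 0 0 0
1 0 1 1

After press 2 at (1,0):
0 0 1 0
1 0 0 0
1 1 1 0
1 0 0 0
1 0 1 1

After press 3 at (1,0):
1 0 1 0
0 1 0 0
0 1 1 0
1 0 0 0
1 0 1 1

After press 4 at (3,2):
1 0 1 0
0 1 0 0
0 1 0 0
1 1 1 1
1 0 0 1

After press 5 at (0,0):
0 1 1 0
1 1 0 0
0 1 0 0
1 1 1 1
1 0 0 1

After press 6 at (0,3):
0 1 0 1
1 1 0 1
0 1 0 0
1 1 1 1
1 0 0 1

Answer: 0 1 0 1
1 1 0 1
0 1 0 0
1 1 1 1
1 0 0 1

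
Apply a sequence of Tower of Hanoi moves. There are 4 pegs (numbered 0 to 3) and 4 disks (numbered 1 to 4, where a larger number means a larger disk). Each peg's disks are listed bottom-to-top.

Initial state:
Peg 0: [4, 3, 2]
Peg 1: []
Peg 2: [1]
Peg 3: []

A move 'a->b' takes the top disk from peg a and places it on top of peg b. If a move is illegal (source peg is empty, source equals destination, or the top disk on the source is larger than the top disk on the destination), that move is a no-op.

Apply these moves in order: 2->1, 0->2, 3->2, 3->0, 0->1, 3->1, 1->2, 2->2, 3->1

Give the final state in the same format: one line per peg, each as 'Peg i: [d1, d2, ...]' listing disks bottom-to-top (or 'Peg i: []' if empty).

After move 1 (2->1):
Peg 0: [4, 3, 2]
Peg 1: [1]
Peg 2: []
Peg 3: []

After move 2 (0->2):
Peg 0: [4, 3]
Peg 1: [1]
Peg 2: [2]
Peg 3: []

After move 3 (3->2):
Peg 0: [4, 3]
Peg 1: [1]
Peg 2: [2]
Peg 3: []

After move 4 (3->0):
Peg 0: [4, 3]
Peg 1: [1]
Peg 2: [2]
Peg 3: []

After move 5 (0->1):
Peg 0: [4, 3]
Peg 1: [1]
Peg 2: [2]
Peg 3: []

After move 6 (3->1):
Peg 0: [4, 3]
Peg 1: [1]
Peg 2: [2]
Peg 3: []

After move 7 (1->2):
Peg 0: [4, 3]
Peg 1: []
Peg 2: [2, 1]
Peg 3: []

After move 8 (2->2):
Peg 0: [4, 3]
Peg 1: []
Peg 2: [2, 1]
Peg 3: []

After move 9 (3->1):
Peg 0: [4, 3]
Peg 1: []
Peg 2: [2, 1]
Peg 3: []

Answer: Peg 0: [4, 3]
Peg 1: []
Peg 2: [2, 1]
Peg 3: []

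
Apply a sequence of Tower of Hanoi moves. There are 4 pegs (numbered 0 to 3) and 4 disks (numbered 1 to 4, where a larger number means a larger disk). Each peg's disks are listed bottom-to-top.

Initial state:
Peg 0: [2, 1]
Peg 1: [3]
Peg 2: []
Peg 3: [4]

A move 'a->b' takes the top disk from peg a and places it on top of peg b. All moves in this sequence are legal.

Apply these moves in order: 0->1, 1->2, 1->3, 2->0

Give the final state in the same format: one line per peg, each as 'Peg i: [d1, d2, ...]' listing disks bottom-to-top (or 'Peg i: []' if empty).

After move 1 (0->1):
Peg 0: [2]
Peg 1: [3, 1]
Peg 2: []
Peg 3: [4]

After move 2 (1->2):
Peg 0: [2]
Peg 1: [3]
Peg 2: [1]
Peg 3: [4]

After move 3 (1->3):
Peg 0: [2]
Peg 1: []
Peg 2: [1]
Peg 3: [4, 3]

After move 4 (2->0):
Peg 0: [2, 1]
Peg 1: []
Peg 2: []
Peg 3: [4, 3]

Answer: Peg 0: [2, 1]
Peg 1: []
Peg 2: []
Peg 3: [4, 3]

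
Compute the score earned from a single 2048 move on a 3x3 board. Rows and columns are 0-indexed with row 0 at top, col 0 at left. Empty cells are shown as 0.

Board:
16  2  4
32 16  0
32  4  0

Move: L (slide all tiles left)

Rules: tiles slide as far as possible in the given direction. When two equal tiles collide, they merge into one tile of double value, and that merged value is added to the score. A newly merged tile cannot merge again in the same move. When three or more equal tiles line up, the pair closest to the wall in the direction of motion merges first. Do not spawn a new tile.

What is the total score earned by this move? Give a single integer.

Slide left:
row 0: [16, 2, 4] -> [16, 2, 4]  score +0 (running 0)
row 1: [32, 16, 0] -> [32, 16, 0]  score +0 (running 0)
row 2: [32, 4, 0] -> [32, 4, 0]  score +0 (running 0)
Board after move:
16  2  4
32 16  0
32  4  0

Answer: 0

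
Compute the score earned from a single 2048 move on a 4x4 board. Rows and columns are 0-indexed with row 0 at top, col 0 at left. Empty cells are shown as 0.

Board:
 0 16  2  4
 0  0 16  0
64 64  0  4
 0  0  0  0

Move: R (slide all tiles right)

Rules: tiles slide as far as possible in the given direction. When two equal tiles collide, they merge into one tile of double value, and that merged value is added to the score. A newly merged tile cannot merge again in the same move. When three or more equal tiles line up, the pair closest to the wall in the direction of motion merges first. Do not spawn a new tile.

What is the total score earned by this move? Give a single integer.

Slide right:
row 0: [0, 16, 2, 4] -> [0, 16, 2, 4]  score +0 (running 0)
row 1: [0, 0, 16, 0] -> [0, 0, 0, 16]  score +0 (running 0)
row 2: [64, 64, 0, 4] -> [0, 0, 128, 4]  score +128 (running 128)
row 3: [0, 0, 0, 0] -> [0, 0, 0, 0]  score +0 (running 128)
Board after move:
  0  16   2   4
  0   0   0  16
  0   0 128   4
  0   0   0   0

Answer: 128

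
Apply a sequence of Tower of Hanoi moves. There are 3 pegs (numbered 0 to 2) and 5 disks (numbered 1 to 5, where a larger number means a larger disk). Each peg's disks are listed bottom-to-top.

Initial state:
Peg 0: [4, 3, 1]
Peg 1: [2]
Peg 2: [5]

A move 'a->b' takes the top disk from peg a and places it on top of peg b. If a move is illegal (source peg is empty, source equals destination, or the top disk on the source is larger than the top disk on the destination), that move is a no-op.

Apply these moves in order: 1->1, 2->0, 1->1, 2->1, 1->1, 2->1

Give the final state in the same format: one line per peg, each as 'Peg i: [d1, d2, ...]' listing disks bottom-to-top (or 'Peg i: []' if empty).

After move 1 (1->1):
Peg 0: [4, 3, 1]
Peg 1: [2]
Peg 2: [5]

After move 2 (2->0):
Peg 0: [4, 3, 1]
Peg 1: [2]
Peg 2: [5]

After move 3 (1->1):
Peg 0: [4, 3, 1]
Peg 1: [2]
Peg 2: [5]

After move 4 (2->1):
Peg 0: [4, 3, 1]
Peg 1: [2]
Peg 2: [5]

After move 5 (1->1):
Peg 0: [4, 3, 1]
Peg 1: [2]
Peg 2: [5]

After move 6 (2->1):
Peg 0: [4, 3, 1]
Peg 1: [2]
Peg 2: [5]

Answer: Peg 0: [4, 3, 1]
Peg 1: [2]
Peg 2: [5]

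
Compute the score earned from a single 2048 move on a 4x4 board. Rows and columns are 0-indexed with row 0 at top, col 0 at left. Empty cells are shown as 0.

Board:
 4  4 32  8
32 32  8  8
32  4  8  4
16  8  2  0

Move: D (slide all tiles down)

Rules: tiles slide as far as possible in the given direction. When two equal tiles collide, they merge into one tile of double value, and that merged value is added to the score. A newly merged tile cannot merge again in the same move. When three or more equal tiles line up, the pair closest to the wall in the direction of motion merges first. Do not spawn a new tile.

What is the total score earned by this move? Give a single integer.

Answer: 96

Derivation:
Slide down:
col 0: [4, 32, 32, 16] -> [0, 4, 64, 16]  score +64 (running 64)
col 1: [4, 32, 4, 8] -> [4, 32, 4, 8]  score +0 (running 64)
col 2: [32, 8, 8, 2] -> [0, 32, 16, 2]  score +16 (running 80)
col 3: [8, 8, 4, 0] -> [0, 0, 16, 4]  score +16 (running 96)
Board after move:
 0  4  0  0
 4 32 32  0
64  4 16 16
16  8  2  4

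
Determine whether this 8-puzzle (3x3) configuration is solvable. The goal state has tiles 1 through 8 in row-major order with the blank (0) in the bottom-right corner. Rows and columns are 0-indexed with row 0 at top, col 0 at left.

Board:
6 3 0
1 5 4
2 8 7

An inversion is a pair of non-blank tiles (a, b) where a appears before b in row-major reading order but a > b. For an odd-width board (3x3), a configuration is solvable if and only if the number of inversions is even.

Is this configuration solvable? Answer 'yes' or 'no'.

Answer: no

Derivation:
Inversions (pairs i<j in row-major order where tile[i] > tile[j] > 0): 11
11 is odd, so the puzzle is not solvable.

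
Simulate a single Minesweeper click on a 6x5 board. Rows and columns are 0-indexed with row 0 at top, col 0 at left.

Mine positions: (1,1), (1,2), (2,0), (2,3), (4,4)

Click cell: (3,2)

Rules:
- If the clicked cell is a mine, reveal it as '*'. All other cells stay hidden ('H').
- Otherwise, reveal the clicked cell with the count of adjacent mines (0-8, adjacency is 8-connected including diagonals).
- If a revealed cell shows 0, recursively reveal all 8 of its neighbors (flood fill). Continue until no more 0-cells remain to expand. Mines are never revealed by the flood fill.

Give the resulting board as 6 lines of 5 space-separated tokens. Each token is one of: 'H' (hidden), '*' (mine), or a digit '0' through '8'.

H H H H H
H H H H H
H H H H H
H H 1 H H
H H H H H
H H H H H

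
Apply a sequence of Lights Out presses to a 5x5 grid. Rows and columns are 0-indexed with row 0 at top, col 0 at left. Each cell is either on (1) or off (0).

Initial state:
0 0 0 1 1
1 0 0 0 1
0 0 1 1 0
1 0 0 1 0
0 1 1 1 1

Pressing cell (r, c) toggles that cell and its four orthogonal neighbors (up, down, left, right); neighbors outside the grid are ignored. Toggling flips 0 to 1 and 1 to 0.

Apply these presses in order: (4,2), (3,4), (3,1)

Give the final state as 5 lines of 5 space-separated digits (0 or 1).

After press 1 at (4,2):
0 0 0 1 1
1 0 0 0 1
0 0 1 1 0
1 0 1 1 0
0 0 0 0 1

After press 2 at (3,4):
0 0 0 1 1
1 0 0 0 1
0 0 1 1 1
1 0 1 0 1
0 0 0 0 0

After press 3 at (3,1):
0 0 0 1 1
1 0 0 0 1
0 1 1 1 1
0 1 0 0 1
0 1 0 0 0

Answer: 0 0 0 1 1
1 0 0 0 1
0 1 1 1 1
0 1 0 0 1
0 1 0 0 0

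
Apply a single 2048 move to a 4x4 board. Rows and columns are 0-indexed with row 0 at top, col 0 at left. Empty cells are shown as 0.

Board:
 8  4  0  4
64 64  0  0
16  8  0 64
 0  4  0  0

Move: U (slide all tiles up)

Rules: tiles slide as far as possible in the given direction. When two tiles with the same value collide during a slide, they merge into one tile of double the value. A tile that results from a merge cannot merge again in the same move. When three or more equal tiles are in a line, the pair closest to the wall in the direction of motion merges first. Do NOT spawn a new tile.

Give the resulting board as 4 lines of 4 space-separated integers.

Slide up:
col 0: [8, 64, 16, 0] -> [8, 64, 16, 0]
col 1: [4, 64, 8, 4] -> [4, 64, 8, 4]
col 2: [0, 0, 0, 0] -> [0, 0, 0, 0]
col 3: [4, 0, 64, 0] -> [4, 64, 0, 0]

Answer:  8  4  0  4
64 64  0 64
16  8  0  0
 0  4  0  0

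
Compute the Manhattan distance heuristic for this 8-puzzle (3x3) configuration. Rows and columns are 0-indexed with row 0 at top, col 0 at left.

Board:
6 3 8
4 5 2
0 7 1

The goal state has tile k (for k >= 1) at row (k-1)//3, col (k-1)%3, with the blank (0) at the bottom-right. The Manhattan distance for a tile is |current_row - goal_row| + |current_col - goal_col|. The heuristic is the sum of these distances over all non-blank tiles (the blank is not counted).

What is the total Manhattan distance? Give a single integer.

Answer: 14

Derivation:
Tile 6: at (0,0), goal (1,2), distance |0-1|+|0-2| = 3
Tile 3: at (0,1), goal (0,2), distance |0-0|+|1-2| = 1
Tile 8: at (0,2), goal (2,1), distance |0-2|+|2-1| = 3
Tile 4: at (1,0), goal (1,0), distance |1-1|+|0-0| = 0
Tile 5: at (1,1), goal (1,1), distance |1-1|+|1-1| = 0
Tile 2: at (1,2), goal (0,1), distance |1-0|+|2-1| = 2
Tile 7: at (2,1), goal (2,0), distance |2-2|+|1-0| = 1
Tile 1: at (2,2), goal (0,0), distance |2-0|+|2-0| = 4
Sum: 3 + 1 + 3 + 0 + 0 + 2 + 1 + 4 = 14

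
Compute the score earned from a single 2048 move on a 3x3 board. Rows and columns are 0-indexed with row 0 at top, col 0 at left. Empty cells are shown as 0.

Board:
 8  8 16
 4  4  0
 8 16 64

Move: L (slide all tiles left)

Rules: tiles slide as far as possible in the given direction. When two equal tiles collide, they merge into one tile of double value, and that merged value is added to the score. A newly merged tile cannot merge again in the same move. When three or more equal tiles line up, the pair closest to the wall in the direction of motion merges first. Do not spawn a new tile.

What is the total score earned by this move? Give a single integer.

Slide left:
row 0: [8, 8, 16] -> [16, 16, 0]  score +16 (running 16)
row 1: [4, 4, 0] -> [8, 0, 0]  score +8 (running 24)
row 2: [8, 16, 64] -> [8, 16, 64]  score +0 (running 24)
Board after move:
16 16  0
 8  0  0
 8 16 64

Answer: 24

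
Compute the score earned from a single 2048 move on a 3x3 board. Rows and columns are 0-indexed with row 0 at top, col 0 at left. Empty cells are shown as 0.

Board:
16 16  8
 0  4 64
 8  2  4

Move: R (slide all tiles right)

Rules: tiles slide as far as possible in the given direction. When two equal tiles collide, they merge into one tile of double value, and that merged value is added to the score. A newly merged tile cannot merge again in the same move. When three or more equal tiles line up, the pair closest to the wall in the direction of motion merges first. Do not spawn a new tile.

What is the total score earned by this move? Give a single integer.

Answer: 32

Derivation:
Slide right:
row 0: [16, 16, 8] -> [0, 32, 8]  score +32 (running 32)
row 1: [0, 4, 64] -> [0, 4, 64]  score +0 (running 32)
row 2: [8, 2, 4] -> [8, 2, 4]  score +0 (running 32)
Board after move:
 0 32  8
 0  4 64
 8  2  4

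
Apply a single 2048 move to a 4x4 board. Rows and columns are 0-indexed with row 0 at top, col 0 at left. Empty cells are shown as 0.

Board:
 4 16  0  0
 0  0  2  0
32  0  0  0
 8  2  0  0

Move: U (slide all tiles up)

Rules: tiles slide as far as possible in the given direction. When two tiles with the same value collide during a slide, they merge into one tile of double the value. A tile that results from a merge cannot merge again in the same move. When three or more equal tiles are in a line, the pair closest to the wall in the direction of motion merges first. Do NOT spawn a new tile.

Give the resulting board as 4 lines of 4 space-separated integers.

Slide up:
col 0: [4, 0, 32, 8] -> [4, 32, 8, 0]
col 1: [16, 0, 0, 2] -> [16, 2, 0, 0]
col 2: [0, 2, 0, 0] -> [2, 0, 0, 0]
col 3: [0, 0, 0, 0] -> [0, 0, 0, 0]

Answer:  4 16  2  0
32  2  0  0
 8  0  0  0
 0  0  0  0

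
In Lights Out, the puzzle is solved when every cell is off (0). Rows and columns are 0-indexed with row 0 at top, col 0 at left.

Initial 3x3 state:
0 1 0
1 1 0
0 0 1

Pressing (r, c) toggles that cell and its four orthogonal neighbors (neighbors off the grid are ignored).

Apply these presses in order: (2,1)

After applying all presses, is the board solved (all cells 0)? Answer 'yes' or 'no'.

Answer: no

Derivation:
After press 1 at (2,1):
0 1 0
1 0 0
1 1 0

Lights still on: 4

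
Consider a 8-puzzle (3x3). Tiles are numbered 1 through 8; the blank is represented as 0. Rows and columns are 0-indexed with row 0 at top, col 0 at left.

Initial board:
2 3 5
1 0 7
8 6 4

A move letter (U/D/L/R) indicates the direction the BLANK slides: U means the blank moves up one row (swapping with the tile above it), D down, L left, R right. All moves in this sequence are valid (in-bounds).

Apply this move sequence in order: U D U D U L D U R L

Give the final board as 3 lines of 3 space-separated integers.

Answer: 0 2 5
1 3 7
8 6 4

Derivation:
After move 1 (U):
2 0 5
1 3 7
8 6 4

After move 2 (D):
2 3 5
1 0 7
8 6 4

After move 3 (U):
2 0 5
1 3 7
8 6 4

After move 4 (D):
2 3 5
1 0 7
8 6 4

After move 5 (U):
2 0 5
1 3 7
8 6 4

After move 6 (L):
0 2 5
1 3 7
8 6 4

After move 7 (D):
1 2 5
0 3 7
8 6 4

After move 8 (U):
0 2 5
1 3 7
8 6 4

After move 9 (R):
2 0 5
1 3 7
8 6 4

After move 10 (L):
0 2 5
1 3 7
8 6 4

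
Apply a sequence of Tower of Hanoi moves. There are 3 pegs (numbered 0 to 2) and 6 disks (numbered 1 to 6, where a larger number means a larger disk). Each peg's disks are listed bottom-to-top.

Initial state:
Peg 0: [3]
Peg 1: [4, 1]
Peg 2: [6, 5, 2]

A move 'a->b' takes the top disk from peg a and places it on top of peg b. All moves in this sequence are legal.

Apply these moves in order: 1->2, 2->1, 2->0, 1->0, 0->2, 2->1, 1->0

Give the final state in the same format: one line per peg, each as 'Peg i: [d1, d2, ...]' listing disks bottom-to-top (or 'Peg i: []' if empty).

After move 1 (1->2):
Peg 0: [3]
Peg 1: [4]
Peg 2: [6, 5, 2, 1]

After move 2 (2->1):
Peg 0: [3]
Peg 1: [4, 1]
Peg 2: [6, 5, 2]

After move 3 (2->0):
Peg 0: [3, 2]
Peg 1: [4, 1]
Peg 2: [6, 5]

After move 4 (1->0):
Peg 0: [3, 2, 1]
Peg 1: [4]
Peg 2: [6, 5]

After move 5 (0->2):
Peg 0: [3, 2]
Peg 1: [4]
Peg 2: [6, 5, 1]

After move 6 (2->1):
Peg 0: [3, 2]
Peg 1: [4, 1]
Peg 2: [6, 5]

After move 7 (1->0):
Peg 0: [3, 2, 1]
Peg 1: [4]
Peg 2: [6, 5]

Answer: Peg 0: [3, 2, 1]
Peg 1: [4]
Peg 2: [6, 5]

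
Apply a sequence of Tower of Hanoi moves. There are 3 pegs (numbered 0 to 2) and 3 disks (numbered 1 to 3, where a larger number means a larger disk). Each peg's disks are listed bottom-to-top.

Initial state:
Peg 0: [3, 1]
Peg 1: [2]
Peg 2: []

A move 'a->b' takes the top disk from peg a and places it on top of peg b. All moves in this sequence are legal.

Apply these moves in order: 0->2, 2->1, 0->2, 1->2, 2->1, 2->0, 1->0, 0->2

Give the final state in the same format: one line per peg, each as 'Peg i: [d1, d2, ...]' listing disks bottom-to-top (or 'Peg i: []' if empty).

After move 1 (0->2):
Peg 0: [3]
Peg 1: [2]
Peg 2: [1]

After move 2 (2->1):
Peg 0: [3]
Peg 1: [2, 1]
Peg 2: []

After move 3 (0->2):
Peg 0: []
Peg 1: [2, 1]
Peg 2: [3]

After move 4 (1->2):
Peg 0: []
Peg 1: [2]
Peg 2: [3, 1]

After move 5 (2->1):
Peg 0: []
Peg 1: [2, 1]
Peg 2: [3]

After move 6 (2->0):
Peg 0: [3]
Peg 1: [2, 1]
Peg 2: []

After move 7 (1->0):
Peg 0: [3, 1]
Peg 1: [2]
Peg 2: []

After move 8 (0->2):
Peg 0: [3]
Peg 1: [2]
Peg 2: [1]

Answer: Peg 0: [3]
Peg 1: [2]
Peg 2: [1]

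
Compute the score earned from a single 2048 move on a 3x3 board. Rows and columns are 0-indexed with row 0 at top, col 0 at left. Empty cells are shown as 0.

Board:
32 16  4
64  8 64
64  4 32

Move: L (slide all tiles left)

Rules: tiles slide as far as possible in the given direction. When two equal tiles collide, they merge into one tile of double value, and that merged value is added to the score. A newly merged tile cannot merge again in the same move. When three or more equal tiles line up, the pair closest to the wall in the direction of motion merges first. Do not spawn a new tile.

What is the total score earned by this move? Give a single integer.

Slide left:
row 0: [32, 16, 4] -> [32, 16, 4]  score +0 (running 0)
row 1: [64, 8, 64] -> [64, 8, 64]  score +0 (running 0)
row 2: [64, 4, 32] -> [64, 4, 32]  score +0 (running 0)
Board after move:
32 16  4
64  8 64
64  4 32

Answer: 0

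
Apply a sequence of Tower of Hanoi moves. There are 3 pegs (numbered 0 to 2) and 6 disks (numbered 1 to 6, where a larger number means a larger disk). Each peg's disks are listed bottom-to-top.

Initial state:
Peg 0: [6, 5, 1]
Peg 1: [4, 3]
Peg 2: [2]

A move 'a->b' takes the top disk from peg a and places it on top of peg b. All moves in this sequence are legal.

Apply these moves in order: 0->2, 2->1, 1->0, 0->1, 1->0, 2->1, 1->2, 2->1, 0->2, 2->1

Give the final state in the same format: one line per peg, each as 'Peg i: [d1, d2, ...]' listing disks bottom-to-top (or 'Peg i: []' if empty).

After move 1 (0->2):
Peg 0: [6, 5]
Peg 1: [4, 3]
Peg 2: [2, 1]

After move 2 (2->1):
Peg 0: [6, 5]
Peg 1: [4, 3, 1]
Peg 2: [2]

After move 3 (1->0):
Peg 0: [6, 5, 1]
Peg 1: [4, 3]
Peg 2: [2]

After move 4 (0->1):
Peg 0: [6, 5]
Peg 1: [4, 3, 1]
Peg 2: [2]

After move 5 (1->0):
Peg 0: [6, 5, 1]
Peg 1: [4, 3]
Peg 2: [2]

After move 6 (2->1):
Peg 0: [6, 5, 1]
Peg 1: [4, 3, 2]
Peg 2: []

After move 7 (1->2):
Peg 0: [6, 5, 1]
Peg 1: [4, 3]
Peg 2: [2]

After move 8 (2->1):
Peg 0: [6, 5, 1]
Peg 1: [4, 3, 2]
Peg 2: []

After move 9 (0->2):
Peg 0: [6, 5]
Peg 1: [4, 3, 2]
Peg 2: [1]

After move 10 (2->1):
Peg 0: [6, 5]
Peg 1: [4, 3, 2, 1]
Peg 2: []

Answer: Peg 0: [6, 5]
Peg 1: [4, 3, 2, 1]
Peg 2: []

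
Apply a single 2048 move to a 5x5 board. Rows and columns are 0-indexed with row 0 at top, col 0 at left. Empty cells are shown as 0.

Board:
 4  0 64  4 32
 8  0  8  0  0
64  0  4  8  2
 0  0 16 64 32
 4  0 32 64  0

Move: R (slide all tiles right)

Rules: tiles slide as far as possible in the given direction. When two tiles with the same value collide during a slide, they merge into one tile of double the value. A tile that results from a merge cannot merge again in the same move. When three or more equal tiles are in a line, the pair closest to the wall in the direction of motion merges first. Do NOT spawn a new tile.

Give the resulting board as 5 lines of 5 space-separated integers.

Answer:  0  4 64  4 32
 0  0  0  0 16
 0 64  4  8  2
 0  0 16 64 32
 0  0  4 32 64

Derivation:
Slide right:
row 0: [4, 0, 64, 4, 32] -> [0, 4, 64, 4, 32]
row 1: [8, 0, 8, 0, 0] -> [0, 0, 0, 0, 16]
row 2: [64, 0, 4, 8, 2] -> [0, 64, 4, 8, 2]
row 3: [0, 0, 16, 64, 32] -> [0, 0, 16, 64, 32]
row 4: [4, 0, 32, 64, 0] -> [0, 0, 4, 32, 64]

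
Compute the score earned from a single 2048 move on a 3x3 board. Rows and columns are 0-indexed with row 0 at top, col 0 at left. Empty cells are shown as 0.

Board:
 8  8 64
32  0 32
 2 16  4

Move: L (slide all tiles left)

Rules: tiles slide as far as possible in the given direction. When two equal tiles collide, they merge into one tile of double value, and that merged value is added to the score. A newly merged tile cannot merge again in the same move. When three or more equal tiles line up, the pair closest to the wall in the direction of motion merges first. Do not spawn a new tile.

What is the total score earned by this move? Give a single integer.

Answer: 80

Derivation:
Slide left:
row 0: [8, 8, 64] -> [16, 64, 0]  score +16 (running 16)
row 1: [32, 0, 32] -> [64, 0, 0]  score +64 (running 80)
row 2: [2, 16, 4] -> [2, 16, 4]  score +0 (running 80)
Board after move:
16 64  0
64  0  0
 2 16  4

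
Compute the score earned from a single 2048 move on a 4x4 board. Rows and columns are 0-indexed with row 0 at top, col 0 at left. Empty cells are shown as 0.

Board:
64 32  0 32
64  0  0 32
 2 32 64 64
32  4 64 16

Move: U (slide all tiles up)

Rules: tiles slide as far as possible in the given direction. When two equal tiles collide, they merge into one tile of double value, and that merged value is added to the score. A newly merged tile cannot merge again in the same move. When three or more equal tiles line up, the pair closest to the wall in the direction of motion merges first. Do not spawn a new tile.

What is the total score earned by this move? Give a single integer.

Slide up:
col 0: [64, 64, 2, 32] -> [128, 2, 32, 0]  score +128 (running 128)
col 1: [32, 0, 32, 4] -> [64, 4, 0, 0]  score +64 (running 192)
col 2: [0, 0, 64, 64] -> [128, 0, 0, 0]  score +128 (running 320)
col 3: [32, 32, 64, 16] -> [64, 64, 16, 0]  score +64 (running 384)
Board after move:
128  64 128  64
  2   4   0  64
 32   0   0  16
  0   0   0   0

Answer: 384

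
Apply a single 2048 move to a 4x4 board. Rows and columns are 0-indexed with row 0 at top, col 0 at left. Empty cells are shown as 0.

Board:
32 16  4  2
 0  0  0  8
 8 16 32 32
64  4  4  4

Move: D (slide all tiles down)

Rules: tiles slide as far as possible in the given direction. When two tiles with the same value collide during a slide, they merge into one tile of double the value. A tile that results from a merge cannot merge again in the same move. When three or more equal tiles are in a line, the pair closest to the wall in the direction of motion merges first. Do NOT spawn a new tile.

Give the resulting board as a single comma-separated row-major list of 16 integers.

Answer: 0, 0, 0, 2, 32, 0, 4, 8, 8, 32, 32, 32, 64, 4, 4, 4

Derivation:
Slide down:
col 0: [32, 0, 8, 64] -> [0, 32, 8, 64]
col 1: [16, 0, 16, 4] -> [0, 0, 32, 4]
col 2: [4, 0, 32, 4] -> [0, 4, 32, 4]
col 3: [2, 8, 32, 4] -> [2, 8, 32, 4]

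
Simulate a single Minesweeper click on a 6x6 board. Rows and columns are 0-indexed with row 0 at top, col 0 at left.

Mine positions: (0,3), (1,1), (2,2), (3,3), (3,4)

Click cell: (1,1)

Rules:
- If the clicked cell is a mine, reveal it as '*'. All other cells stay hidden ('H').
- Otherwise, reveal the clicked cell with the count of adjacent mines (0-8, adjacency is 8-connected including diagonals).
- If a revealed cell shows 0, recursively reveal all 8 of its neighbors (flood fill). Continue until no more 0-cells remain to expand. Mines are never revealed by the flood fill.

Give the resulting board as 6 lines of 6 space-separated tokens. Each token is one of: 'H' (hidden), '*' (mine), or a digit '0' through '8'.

H H H H H H
H * H H H H
H H H H H H
H H H H H H
H H H H H H
H H H H H H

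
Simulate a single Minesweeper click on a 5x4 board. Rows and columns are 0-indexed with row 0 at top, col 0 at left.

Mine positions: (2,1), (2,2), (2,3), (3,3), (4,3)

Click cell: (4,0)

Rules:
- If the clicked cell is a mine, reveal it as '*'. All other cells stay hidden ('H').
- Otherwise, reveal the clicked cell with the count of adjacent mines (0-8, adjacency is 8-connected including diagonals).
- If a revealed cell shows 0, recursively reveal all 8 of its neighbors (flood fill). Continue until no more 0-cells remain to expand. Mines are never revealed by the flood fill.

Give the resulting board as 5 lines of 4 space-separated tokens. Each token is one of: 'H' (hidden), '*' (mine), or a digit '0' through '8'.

H H H H
H H H H
H H H H
1 2 5 H
0 0 2 H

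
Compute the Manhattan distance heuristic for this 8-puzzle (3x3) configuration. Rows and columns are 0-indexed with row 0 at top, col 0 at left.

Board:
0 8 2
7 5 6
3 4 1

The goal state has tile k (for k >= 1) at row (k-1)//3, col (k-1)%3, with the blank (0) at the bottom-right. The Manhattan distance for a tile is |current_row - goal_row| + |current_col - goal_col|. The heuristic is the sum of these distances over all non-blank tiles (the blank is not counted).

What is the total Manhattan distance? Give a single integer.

Answer: 14

Derivation:
Tile 8: at (0,1), goal (2,1), distance |0-2|+|1-1| = 2
Tile 2: at (0,2), goal (0,1), distance |0-0|+|2-1| = 1
Tile 7: at (1,0), goal (2,0), distance |1-2|+|0-0| = 1
Tile 5: at (1,1), goal (1,1), distance |1-1|+|1-1| = 0
Tile 6: at (1,2), goal (1,2), distance |1-1|+|2-2| = 0
Tile 3: at (2,0), goal (0,2), distance |2-0|+|0-2| = 4
Tile 4: at (2,1), goal (1,0), distance |2-1|+|1-0| = 2
Tile 1: at (2,2), goal (0,0), distance |2-0|+|2-0| = 4
Sum: 2 + 1 + 1 + 0 + 0 + 4 + 2 + 4 = 14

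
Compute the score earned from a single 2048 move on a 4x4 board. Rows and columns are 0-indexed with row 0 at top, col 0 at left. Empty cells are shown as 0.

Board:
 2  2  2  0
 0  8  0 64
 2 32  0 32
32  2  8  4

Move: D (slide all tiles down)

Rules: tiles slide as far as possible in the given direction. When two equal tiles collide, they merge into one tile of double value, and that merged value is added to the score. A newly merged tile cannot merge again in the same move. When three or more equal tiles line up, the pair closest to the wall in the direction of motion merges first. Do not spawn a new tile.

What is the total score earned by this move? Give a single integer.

Answer: 4

Derivation:
Slide down:
col 0: [2, 0, 2, 32] -> [0, 0, 4, 32]  score +4 (running 4)
col 1: [2, 8, 32, 2] -> [2, 8, 32, 2]  score +0 (running 4)
col 2: [2, 0, 0, 8] -> [0, 0, 2, 8]  score +0 (running 4)
col 3: [0, 64, 32, 4] -> [0, 64, 32, 4]  score +0 (running 4)
Board after move:
 0  2  0  0
 0  8  0 64
 4 32  2 32
32  2  8  4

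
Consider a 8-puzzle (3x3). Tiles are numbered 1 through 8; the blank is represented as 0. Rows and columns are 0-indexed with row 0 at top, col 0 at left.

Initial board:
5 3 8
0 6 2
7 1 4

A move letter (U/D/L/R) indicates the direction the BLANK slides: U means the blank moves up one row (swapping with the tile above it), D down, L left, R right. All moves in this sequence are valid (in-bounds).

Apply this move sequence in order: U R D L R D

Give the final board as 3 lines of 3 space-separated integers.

Answer: 3 6 8
5 1 2
7 0 4

Derivation:
After move 1 (U):
0 3 8
5 6 2
7 1 4

After move 2 (R):
3 0 8
5 6 2
7 1 4

After move 3 (D):
3 6 8
5 0 2
7 1 4

After move 4 (L):
3 6 8
0 5 2
7 1 4

After move 5 (R):
3 6 8
5 0 2
7 1 4

After move 6 (D):
3 6 8
5 1 2
7 0 4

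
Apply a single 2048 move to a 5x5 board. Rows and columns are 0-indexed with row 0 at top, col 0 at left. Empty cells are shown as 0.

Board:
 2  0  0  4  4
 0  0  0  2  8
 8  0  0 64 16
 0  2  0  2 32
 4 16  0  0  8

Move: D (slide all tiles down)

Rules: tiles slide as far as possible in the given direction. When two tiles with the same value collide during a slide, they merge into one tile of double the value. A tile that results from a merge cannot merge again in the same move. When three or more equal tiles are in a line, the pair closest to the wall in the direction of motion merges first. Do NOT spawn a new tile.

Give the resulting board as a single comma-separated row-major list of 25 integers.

Slide down:
col 0: [2, 0, 8, 0, 4] -> [0, 0, 2, 8, 4]
col 1: [0, 0, 0, 2, 16] -> [0, 0, 0, 2, 16]
col 2: [0, 0, 0, 0, 0] -> [0, 0, 0, 0, 0]
col 3: [4, 2, 64, 2, 0] -> [0, 4, 2, 64, 2]
col 4: [4, 8, 16, 32, 8] -> [4, 8, 16, 32, 8]

Answer: 0, 0, 0, 0, 4, 0, 0, 0, 4, 8, 2, 0, 0, 2, 16, 8, 2, 0, 64, 32, 4, 16, 0, 2, 8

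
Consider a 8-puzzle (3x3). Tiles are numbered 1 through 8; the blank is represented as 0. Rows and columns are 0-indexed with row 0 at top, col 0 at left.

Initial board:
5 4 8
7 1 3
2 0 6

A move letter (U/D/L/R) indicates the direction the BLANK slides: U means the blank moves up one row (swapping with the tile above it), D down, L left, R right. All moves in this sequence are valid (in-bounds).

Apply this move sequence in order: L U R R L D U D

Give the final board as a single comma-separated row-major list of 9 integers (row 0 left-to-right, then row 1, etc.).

Answer: 5, 4, 8, 1, 2, 3, 7, 0, 6

Derivation:
After move 1 (L):
5 4 8
7 1 3
0 2 6

After move 2 (U):
5 4 8
0 1 3
7 2 6

After move 3 (R):
5 4 8
1 0 3
7 2 6

After move 4 (R):
5 4 8
1 3 0
7 2 6

After move 5 (L):
5 4 8
1 0 3
7 2 6

After move 6 (D):
5 4 8
1 2 3
7 0 6

After move 7 (U):
5 4 8
1 0 3
7 2 6

After move 8 (D):
5 4 8
1 2 3
7 0 6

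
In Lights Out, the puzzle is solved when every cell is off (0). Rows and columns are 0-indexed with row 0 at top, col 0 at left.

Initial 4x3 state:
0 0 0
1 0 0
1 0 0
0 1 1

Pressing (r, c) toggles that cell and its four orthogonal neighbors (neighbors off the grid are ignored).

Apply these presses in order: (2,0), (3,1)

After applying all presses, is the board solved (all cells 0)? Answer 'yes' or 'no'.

Answer: yes

Derivation:
After press 1 at (2,0):
0 0 0
0 0 0
0 1 0
1 1 1

After press 2 at (3,1):
0 0 0
0 0 0
0 0 0
0 0 0

Lights still on: 0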